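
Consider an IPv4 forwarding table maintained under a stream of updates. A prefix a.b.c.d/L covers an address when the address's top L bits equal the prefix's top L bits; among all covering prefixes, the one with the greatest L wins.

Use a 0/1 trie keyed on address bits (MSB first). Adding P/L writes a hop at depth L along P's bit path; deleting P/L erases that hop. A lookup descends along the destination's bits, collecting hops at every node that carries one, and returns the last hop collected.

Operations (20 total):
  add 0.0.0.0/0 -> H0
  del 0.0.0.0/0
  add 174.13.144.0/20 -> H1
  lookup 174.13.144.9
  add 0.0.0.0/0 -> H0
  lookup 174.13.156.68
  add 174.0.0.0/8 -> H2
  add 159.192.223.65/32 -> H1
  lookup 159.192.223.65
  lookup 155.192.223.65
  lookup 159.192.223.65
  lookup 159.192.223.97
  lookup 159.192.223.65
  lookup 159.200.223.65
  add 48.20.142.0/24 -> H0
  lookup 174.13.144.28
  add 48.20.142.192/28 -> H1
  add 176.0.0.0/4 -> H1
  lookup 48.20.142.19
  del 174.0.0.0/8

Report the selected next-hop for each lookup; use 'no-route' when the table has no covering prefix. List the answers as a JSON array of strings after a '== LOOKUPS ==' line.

Apply in order:
  + 0.0.0.0/0 (H0) depth=0
  del 0.0.0.0/0 (clear depth 0)
  + 174.13.144.0/20 (H1) depth=20
  Q 174.13.144.9: descend 10101110000011011001 ; hops seen [H1] ; pick H1
  + 0.0.0.0/0 (H0) depth=0
  Q 174.13.156.68: descend 10101110000011011001 ; hops seen [H0,H1] ; pick H1
  + 174.0.0.0/8 (H2) depth=8
  + 159.192.223.65/32 (H1) depth=32
  Q 159.192.223.65: descend 10011111110000001101111101000001 ; hops seen [H0,H1] ; pick H1
  Q 155.192.223.65: descend 10011 ; hops seen [H0] ; pick H0
  Q 159.192.223.65: descend 10011111110000001101111101000001 ; hops seen [H0,H1] ; pick H1
  Q 159.192.223.97: descend 10011111110000001101111101 ; hops seen [H0] ; pick H0
  Q 159.192.223.65: descend 10011111110000001101111101000001 ; hops seen [H0,H1] ; pick H1
  Q 159.200.223.65: descend 100111111100 ; hops seen [H0] ; pick H0
  + 48.20.142.0/24 (H0) depth=24
  Q 174.13.144.28: descend 10101110000011011001 ; hops seen [H0,H2,H1] ; pick H1
  + 48.20.142.192/28 (H1) depth=28
  + 176.0.0.0/4 (H1) depth=4
  Q 48.20.142.19: descend 001100000001010010001110 ; hops seen [H0,H0] ; pick H0
  del 174.0.0.0/8 (clear depth 8)

== LOOKUPS ==
["H1","H1","H1","H0","H1","H0","H1","H0","H1","H0"]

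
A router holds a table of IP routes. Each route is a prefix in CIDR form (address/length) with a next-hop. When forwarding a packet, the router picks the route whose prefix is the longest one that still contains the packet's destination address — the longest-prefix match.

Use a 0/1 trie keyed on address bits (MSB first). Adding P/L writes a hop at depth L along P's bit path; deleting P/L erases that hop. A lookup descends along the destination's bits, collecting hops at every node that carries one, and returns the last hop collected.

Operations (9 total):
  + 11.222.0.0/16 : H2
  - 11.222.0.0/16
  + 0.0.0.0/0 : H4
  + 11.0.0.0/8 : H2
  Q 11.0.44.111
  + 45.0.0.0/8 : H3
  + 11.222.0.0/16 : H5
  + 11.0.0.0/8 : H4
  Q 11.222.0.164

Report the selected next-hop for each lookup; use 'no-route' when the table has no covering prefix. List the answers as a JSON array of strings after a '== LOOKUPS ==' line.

Trace:
  + 11.222.0.0/16 (H2) depth=16
  - 11.222.0.0/16 clear@16
  + 0.0.0.0/0 (H4) depth=0
  + 11.0.0.0/8 (H2) depth=8
  Q 11.0.44.111: descend 00001011 ; hops seen [H4,H2] ; pick H2
  + 45.0.0.0/8 (H3) depth=8
  + 11.222.0.0/16 (H5) depth=16
  + 11.0.0.0/8 (H4) depth=8
  Q 11.222.0.164: descend 0000101111011110 ; hops seen [H4,H4,H5] ; pick H5

== LOOKUPS ==
["H2","H5"]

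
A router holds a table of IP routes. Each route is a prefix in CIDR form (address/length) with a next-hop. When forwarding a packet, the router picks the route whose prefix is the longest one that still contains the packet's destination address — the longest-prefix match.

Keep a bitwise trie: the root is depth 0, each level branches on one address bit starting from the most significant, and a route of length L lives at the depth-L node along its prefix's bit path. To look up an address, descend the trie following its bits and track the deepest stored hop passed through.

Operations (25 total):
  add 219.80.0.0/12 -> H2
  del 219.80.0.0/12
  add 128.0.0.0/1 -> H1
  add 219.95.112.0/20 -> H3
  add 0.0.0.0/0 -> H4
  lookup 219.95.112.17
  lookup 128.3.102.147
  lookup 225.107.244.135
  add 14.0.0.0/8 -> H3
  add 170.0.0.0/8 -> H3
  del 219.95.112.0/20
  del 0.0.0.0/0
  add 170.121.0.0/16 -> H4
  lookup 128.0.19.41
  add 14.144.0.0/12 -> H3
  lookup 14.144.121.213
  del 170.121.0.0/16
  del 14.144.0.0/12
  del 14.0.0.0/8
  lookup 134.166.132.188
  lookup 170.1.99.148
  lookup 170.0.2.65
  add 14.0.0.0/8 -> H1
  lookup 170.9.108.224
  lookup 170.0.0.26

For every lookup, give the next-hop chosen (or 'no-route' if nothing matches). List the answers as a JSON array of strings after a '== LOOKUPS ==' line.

Trace:
  add 219.80.0.0/12 -> H2 at depth 12
  - 219.80.0.0/12 clear@12
  add 128.0.0.0/1 -> H1 at depth 1
  add 219.95.112.0/20 -> H3 at depth 20
  add 0.0.0.0/0 -> H4 at depth 0
  ? 219.95.112.17  path d0:H4→d1:H1→d2:-→d3:-→d4:-→d5:-→d6:-→d7:-→d8:-→d9:-→d10:-→d11:-→d12:-→d13:-→d14:-→d15:-→d16:-→d17:-→d18:-→d19:-→d20:H3  best=H3
  ? 128.3.102.147  path d0:H4→d1:H1  best=H1
  ? 225.107.244.135  path d0:H4→d1:H1→d2:-  best=H1
  add 14.0.0.0/8 -> H3 at depth 8
  add 170.0.0.0/8 -> H3 at depth 8
  - 219.95.112.0/20 clear@20
  - 0.0.0.0/0 clear@0
  add 170.121.0.0/16 -> H4 at depth 16
  ? 128.0.19.41  path d0:-→d1:H1→d2:-  best=H1
  add 14.144.0.0/12 -> H3 at depth 12
  ? 14.144.121.213  path d0:-→d1:-→d2:-→d3:-→d4:-→d5:-→d6:-→d7:-→d8:H3→d9:-→d10:-→d11:-→d12:H3  best=H3
  - 170.121.0.0/16 clear@16
  - 14.144.0.0/12 clear@12
  - 14.0.0.0/8 clear@8
  ? 134.166.132.188  path d0:-→d1:H1→d2:-  best=H1
  ? 170.1.99.148  path d0:-→d1:H1→d2:-→d3:-→d4:-→d5:-→d6:-→d7:-→d8:H3→d9:-  best=H3
  ? 170.0.2.65  path d0:-→d1:H1→d2:-→d3:-→d4:-→d5:-→d6:-→d7:-→d8:H3→d9:-  best=H3
  add 14.0.0.0/8 -> H1 at depth 8
  ? 170.9.108.224  path d0:-→d1:H1→d2:-→d3:-→d4:-→d5:-→d6:-→d7:-→d8:H3→d9:-  best=H3
  ? 170.0.0.26  path d0:-→d1:H1→d2:-→d3:-→d4:-→d5:-→d6:-→d7:-→d8:H3→d9:-  best=H3

== LOOKUPS ==
["H3","H1","H1","H1","H3","H1","H3","H3","H3","H3"]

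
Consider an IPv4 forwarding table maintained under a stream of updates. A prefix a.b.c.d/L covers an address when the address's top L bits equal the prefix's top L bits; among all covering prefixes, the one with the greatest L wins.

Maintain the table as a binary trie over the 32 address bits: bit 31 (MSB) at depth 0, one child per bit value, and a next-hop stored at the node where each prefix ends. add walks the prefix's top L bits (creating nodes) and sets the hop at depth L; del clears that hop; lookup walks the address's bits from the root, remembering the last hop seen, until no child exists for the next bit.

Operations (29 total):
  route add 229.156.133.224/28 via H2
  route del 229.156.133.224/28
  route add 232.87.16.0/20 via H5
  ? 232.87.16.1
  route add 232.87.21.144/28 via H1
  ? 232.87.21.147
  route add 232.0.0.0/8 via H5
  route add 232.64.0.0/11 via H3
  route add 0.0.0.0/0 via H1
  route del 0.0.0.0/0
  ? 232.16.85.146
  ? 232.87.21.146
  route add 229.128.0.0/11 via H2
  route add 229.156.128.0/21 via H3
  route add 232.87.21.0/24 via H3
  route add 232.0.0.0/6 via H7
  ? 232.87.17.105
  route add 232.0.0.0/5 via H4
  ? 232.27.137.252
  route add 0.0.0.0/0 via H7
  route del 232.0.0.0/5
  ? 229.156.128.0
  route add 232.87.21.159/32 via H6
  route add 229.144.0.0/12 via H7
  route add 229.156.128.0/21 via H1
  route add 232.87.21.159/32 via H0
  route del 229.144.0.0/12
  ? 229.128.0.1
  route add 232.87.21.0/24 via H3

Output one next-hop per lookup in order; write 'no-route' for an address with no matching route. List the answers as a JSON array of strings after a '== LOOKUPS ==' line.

Trace:
  + 229.156.133.224/28 (H2) depth=28
  - 229.156.133.224/28 clear@28
  + 232.87.16.0/20 (H5) depth=20
  ? 232.87.16.1  path d0:-→d1:-→d2:-→d3:-→d4:-→d5:-→d6:-→d7:-→d8:-→d9:-→d10:-→d11:-→d12:-→d13:-→d14:-→d15:-→d16:-→d17:-→d18:-→d19:-→d20:H5  best=H5
  + 232.87.21.144/28 (H1) depth=28
  ? 232.87.21.147  path d0:-→d1:-→d2:-→d3:-→d4:-→d5:-→d6:-→d7:-→d8:-→d9:-→d10:-→d11:-→d12:-→d13:-→d14:-→d15:-→d16:-→d17:-→d18:-→d19:-→d20:H5→d21:-→d22:-→d23:-→d24:-→d25:-→d26:-→d27:-→d28:H1  best=H1
  + 232.0.0.0/8 (H5) depth=8
  + 232.64.0.0/11 (H3) depth=11
  + 0.0.0.0/0 (H1) depth=0
  - 0.0.0.0/0 clear@0
  ? 232.16.85.146  path d0:-→d1:-→d2:-→d3:-→d4:-→d5:-→d6:-→d7:-→d8:H5→d9:-  best=H5
  ? 232.87.21.146  path d0:-→d1:-→d2:-→d3:-→d4:-→d5:-→d6:-→d7:-→d8:H5→d9:-→d10:-→d11:H3→d12:-→d13:-→d14:-→d15:-→d16:-→d17:-→d18:-→d19:-→d20:H5→d21:-→d22:-→d23:-→d24:-→d25:-→d26:-→d27:-→d28:H1  best=H1
  + 229.128.0.0/11 (H2) depth=11
  + 229.156.128.0/21 (H3) depth=21
  + 232.87.21.0/24 (H3) depth=24
  + 232.0.0.0/6 (H7) depth=6
  ? 232.87.17.105  path d0:-→d1:-→d2:-→d3:-→d4:-→d5:-→d6:H7→d7:-→d8:H5→d9:-→d10:-→d11:H3→d12:-→d13:-→d14:-→d15:-→d16:-→d17:-→d18:-→d19:-→d20:H5→d21:-  best=H5
  + 232.0.0.0/5 (H4) depth=5
  ? 232.27.137.252  path d0:-→d1:-→d2:-→d3:-→d4:-→d5:H4→d6:H7→d7:-→d8:H5→d9:-  best=H5
  + 0.0.0.0/0 (H7) depth=0
  - 232.0.0.0/5 clear@5
  ? 229.156.128.0  path d0:H7→d1:-→d2:-→d3:-→d4:-→d5:-→d6:-→d7:-→d8:-→d9:-→d10:-→d11:H2→d12:-→d13:-→d14:-→d15:-→d16:-→d17:-→d18:-→d19:-→d20:-→d21:H3  best=H3
  + 232.87.21.159/32 (H6) depth=32
  + 229.144.0.0/12 (H7) depth=12
  + 229.156.128.0/21 (H1) depth=21
  + 232.87.21.159/32 (H0) depth=32
  - 229.144.0.0/12 clear@12
  ? 229.128.0.1  path d0:H7→d1:-→d2:-→d3:-→d4:-→d5:-→d6:-→d7:-→d8:-→d9:-→d10:-→d11:H2  best=H2
  + 232.87.21.0/24 (H3) depth=24

== LOOKUPS ==
["H5","H1","H5","H1","H5","H5","H3","H2"]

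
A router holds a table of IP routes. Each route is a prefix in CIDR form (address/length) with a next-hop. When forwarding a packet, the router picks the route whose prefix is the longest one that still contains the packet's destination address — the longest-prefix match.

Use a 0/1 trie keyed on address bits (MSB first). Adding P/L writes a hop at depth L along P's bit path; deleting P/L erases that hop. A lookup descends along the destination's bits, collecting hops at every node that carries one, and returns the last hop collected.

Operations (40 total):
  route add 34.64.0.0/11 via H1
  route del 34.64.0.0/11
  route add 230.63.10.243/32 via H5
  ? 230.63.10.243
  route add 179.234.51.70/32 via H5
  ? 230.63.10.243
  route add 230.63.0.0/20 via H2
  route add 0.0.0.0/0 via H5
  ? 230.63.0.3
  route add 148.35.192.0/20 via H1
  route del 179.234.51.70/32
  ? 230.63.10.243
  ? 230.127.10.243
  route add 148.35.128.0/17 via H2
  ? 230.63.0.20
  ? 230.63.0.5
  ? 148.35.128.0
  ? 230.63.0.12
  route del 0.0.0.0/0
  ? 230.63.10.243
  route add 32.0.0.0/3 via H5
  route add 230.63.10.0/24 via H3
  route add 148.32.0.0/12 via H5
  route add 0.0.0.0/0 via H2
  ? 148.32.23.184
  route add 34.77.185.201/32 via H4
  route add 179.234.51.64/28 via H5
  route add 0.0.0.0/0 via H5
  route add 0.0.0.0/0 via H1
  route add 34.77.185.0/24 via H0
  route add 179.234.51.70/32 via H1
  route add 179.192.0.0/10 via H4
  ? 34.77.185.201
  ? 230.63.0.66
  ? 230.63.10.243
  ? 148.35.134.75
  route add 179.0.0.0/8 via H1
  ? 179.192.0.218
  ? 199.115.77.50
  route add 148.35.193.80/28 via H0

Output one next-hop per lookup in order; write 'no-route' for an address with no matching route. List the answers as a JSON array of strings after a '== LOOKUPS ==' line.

Apply in order:
  + 34.64.0.0/11 (H1) depth=11
  del 34.64.0.0/11 (clear depth 11)
  + 230.63.10.243/32 (H5) depth=32
  ? 230.63.10.243  path d0:-→d1:-→d2:-→d3:-→d4:-→d5:-→d6:-→d7:-→d8:-→d9:-→d10:-→d11:-→d12:-→d13:-→d14:-→d15:-→d16:-→d17:-→d18:-→d19:-→d20:-→d21:-→d22:-→d23:-→d24:-→d25:-→d26:-→d27:-→d28:-→d29:-→d30:-→d31:-→d32:H5  best=H5
  + 179.234.51.70/32 (H5) depth=32
  ? 230.63.10.243  path d0:-→d1:-→d2:-→d3:-→d4:-→d5:-→d6:-→d7:-→d8:-→d9:-→d10:-→d11:-→d12:-→d13:-→d14:-→d15:-→d16:-→d17:-→d18:-→d19:-→d20:-→d21:-→d22:-→d23:-→d24:-→d25:-→d26:-→d27:-→d28:-→d29:-→d30:-→d31:-→d32:H5  best=H5
  + 230.63.0.0/20 (H2) depth=20
  + 0.0.0.0/0 (H5) depth=0
  ? 230.63.0.3  path d0:H5→d1:-→d2:-→d3:-→d4:-→d5:-→d6:-→d7:-→d8:-→d9:-→d10:-→d11:-→d12:-→d13:-→d14:-→d15:-→d16:-→d17:-→d18:-→d19:-→d20:H2  best=H2
  + 148.35.192.0/20 (H1) depth=20
  del 179.234.51.70/32 (clear depth 32)
  ? 230.63.10.243  path d0:H5→d1:-→d2:-→d3:-→d4:-→d5:-→d6:-→d7:-→d8:-→d9:-→d10:-→d11:-→d12:-→d13:-→d14:-→d15:-→d16:-→d17:-→d18:-→d19:-→d20:H2→d21:-→d22:-→d23:-→d24:-→d25:-→d26:-→d27:-→d28:-→d29:-→d30:-→d31:-→d32:H5  best=H5
  ? 230.127.10.243  path d0:H5→d1:-→d2:-→d3:-→d4:-→d5:-→d6:-→d7:-→d8:-→d9:-  best=H5
  + 148.35.128.0/17 (H2) depth=17
  ? 230.63.0.20  path d0:H5→d1:-→d2:-→d3:-→d4:-→d5:-→d6:-→d7:-→d8:-→d9:-→d10:-→d11:-→d12:-→d13:-→d14:-→d15:-→d16:-→d17:-→d18:-→d19:-→d20:H2  best=H2
  ? 230.63.0.5  path d0:H5→d1:-→d2:-→d3:-→d4:-→d5:-→d6:-→d7:-→d8:-→d9:-→d10:-→d11:-→d12:-→d13:-→d14:-→d15:-→d16:-→d17:-→d18:-→d19:-→d20:H2  best=H2
  ? 148.35.128.0  path d0:H5→d1:-→d2:-→d3:-→d4:-→d5:-→d6:-→d7:-→d8:-→d9:-→d10:-→d11:-→d12:-→d13:-→d14:-→d15:-→d16:-→d17:H2  best=H2
  ? 230.63.0.12  path d0:H5→d1:-→d2:-→d3:-→d4:-→d5:-→d6:-→d7:-→d8:-→d9:-→d10:-→d11:-→d12:-→d13:-→d14:-→d15:-→d16:-→d17:-→d18:-→d19:-→d20:H2  best=H2
  del 0.0.0.0/0 (clear depth 0)
  ? 230.63.10.243  path d0:-→d1:-→d2:-→d3:-→d4:-→d5:-→d6:-→d7:-→d8:-→d9:-→d10:-→d11:-→d12:-→d13:-→d14:-→d15:-→d16:-→d17:-→d18:-→d19:-→d20:H2→d21:-→d22:-→d23:-→d24:-→d25:-→d26:-→d27:-→d28:-→d29:-→d30:-→d31:-→d32:H5  best=H5
  + 32.0.0.0/3 (H5) depth=3
  + 230.63.10.0/24 (H3) depth=24
  + 148.32.0.0/12 (H5) depth=12
  + 0.0.0.0/0 (H2) depth=0
  ? 148.32.23.184  path d0:H2→d1:-→d2:-→d3:-→d4:-→d5:-→d6:-→d7:-→d8:-→d9:-→d10:-→d11:-→d12:H5→d13:-→d14:-  best=H5
  + 34.77.185.201/32 (H4) depth=32
  + 179.234.51.64/28 (H5) depth=28
  + 0.0.0.0/0 (H5) depth=0
  + 0.0.0.0/0 (H1) depth=0
  + 34.77.185.0/24 (H0) depth=24
  + 179.234.51.70/32 (H1) depth=32
  + 179.192.0.0/10 (H4) depth=10
  ? 34.77.185.201  path d0:H1→d1:-→d2:-→d3:H5→d4:-→d5:-→d6:-→d7:-→d8:-→d9:-→d10:-→d11:-→d12:-→d13:-→d14:-→d15:-→d16:-→d17:-→d18:-→d19:-→d20:-→d21:-→d22:-→d23:-→d24:H0→d25:-→d26:-→d27:-→d28:-→d29:-→d30:-→d31:-→d32:H4  best=H4
  ? 230.63.0.66  path d0:H1→d1:-→d2:-→d3:-→d4:-→d5:-→d6:-→d7:-→d8:-→d9:-→d10:-→d11:-→d12:-→d13:-→d14:-→d15:-→d16:-→d17:-→d18:-→d19:-→d20:H2  best=H2
  ? 230.63.10.243  path d0:H1→d1:-→d2:-→d3:-→d4:-→d5:-→d6:-→d7:-→d8:-→d9:-→d10:-→d11:-→d12:-→d13:-→d14:-→d15:-→d16:-→d17:-→d18:-→d19:-→d20:H2→d21:-→d22:-→d23:-→d24:H3→d25:-→d26:-→d27:-→d28:-→d29:-→d30:-→d31:-→d32:H5  best=H5
  ? 148.35.134.75  path d0:H1→d1:-→d2:-→d3:-→d4:-→d5:-→d6:-→d7:-→d8:-→d9:-→d10:-→d11:-→d12:H5→d13:-→d14:-→d15:-→d16:-→d17:H2  best=H2
  + 179.0.0.0/8 (H1) depth=8
  ? 179.192.0.218  path d0:H1→d1:-→d2:-→d3:-→d4:-→d5:-→d6:-→d7:-→d8:H1→d9:-→d10:H4  best=H4
  ? 199.115.77.50  path d0:H1→d1:-→d2:-  best=H1
  + 148.35.193.80/28 (H0) depth=28

== LOOKUPS ==
["H5","H5","H2","H5","H5","H2","H2","H2","H2","H5","H5","H4","H2","H5","H2","H4","H1"]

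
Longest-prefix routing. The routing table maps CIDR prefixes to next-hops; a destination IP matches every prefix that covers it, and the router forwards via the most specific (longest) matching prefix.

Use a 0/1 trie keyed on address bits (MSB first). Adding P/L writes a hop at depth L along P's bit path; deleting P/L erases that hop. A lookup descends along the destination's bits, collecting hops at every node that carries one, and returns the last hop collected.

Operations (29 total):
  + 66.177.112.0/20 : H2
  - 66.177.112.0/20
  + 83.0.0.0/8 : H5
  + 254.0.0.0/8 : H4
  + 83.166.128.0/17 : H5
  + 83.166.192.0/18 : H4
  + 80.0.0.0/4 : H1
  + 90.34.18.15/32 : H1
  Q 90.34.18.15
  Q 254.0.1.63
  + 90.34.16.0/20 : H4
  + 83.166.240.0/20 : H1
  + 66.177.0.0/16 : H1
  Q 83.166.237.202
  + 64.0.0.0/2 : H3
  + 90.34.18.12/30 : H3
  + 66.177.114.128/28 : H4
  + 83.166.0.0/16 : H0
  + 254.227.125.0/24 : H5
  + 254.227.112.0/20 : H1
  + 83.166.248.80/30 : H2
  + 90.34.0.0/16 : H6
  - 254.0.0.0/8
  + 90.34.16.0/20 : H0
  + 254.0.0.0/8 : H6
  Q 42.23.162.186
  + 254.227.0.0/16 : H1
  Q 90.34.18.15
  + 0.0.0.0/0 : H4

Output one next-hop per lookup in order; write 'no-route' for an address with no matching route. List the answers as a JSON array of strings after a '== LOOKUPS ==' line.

Trace:
  + 66.177.112.0/20 (H2) depth=20
  del 66.177.112.0/20 (clear depth 20)
  + 83.0.0.0/8 (H5) depth=8
  + 254.0.0.0/8 (H4) depth=8
  + 83.166.128.0/17 (H5) depth=17
  + 83.166.192.0/18 (H4) depth=18
  + 80.0.0.0/4 (H1) depth=4
  + 90.34.18.15/32 (H1) depth=32
  ? 90.34.18.15  path d0:-→d1:-→d2:-→d3:-→d4:H1→d5:-→d6:-→d7:-→d8:-→d9:-→d10:-→d11:-→d12:-→d13:-→d14:-→d15:-→d16:-→d17:-→d18:-→d19:-→d20:-→d21:-→d22:-→d23:-→d24:-→d25:-→d26:-→d27:-→d28:-→d29:-→d30:-→d31:-→d32:H1  best=H1
  ? 254.0.1.63  path d0:-→d1:-→d2:-→d3:-→d4:-→d5:-→d6:-→d7:-→d8:H4  best=H4
  + 90.34.16.0/20 (H4) depth=20
  + 83.166.240.0/20 (H1) depth=20
  + 66.177.0.0/16 (H1) depth=16
  ? 83.166.237.202  path d0:-→d1:-→d2:-→d3:-→d4:H1→d5:-→d6:-→d7:-→d8:H5→d9:-→d10:-→d11:-→d12:-→d13:-→d14:-→d15:-→d16:-→d17:H5→d18:H4→d19:-  best=H4
  + 64.0.0.0/2 (H3) depth=2
  + 90.34.18.12/30 (H3) depth=30
  + 66.177.114.128/28 (H4) depth=28
  + 83.166.0.0/16 (H0) depth=16
  + 254.227.125.0/24 (H5) depth=24
  + 254.227.112.0/20 (H1) depth=20
  + 83.166.248.80/30 (H2) depth=30
  + 90.34.0.0/16 (H6) depth=16
  del 254.0.0.0/8 (clear depth 8)
  + 90.34.16.0/20 (H0) depth=20
  + 254.0.0.0/8 (H6) depth=8
  ? 42.23.162.186  path d0:-→d1:-  best=no-route
  + 254.227.0.0/16 (H1) depth=16
  ? 90.34.18.15  path d0:-→d1:-→d2:H3→d3:-→d4:H1→d5:-→d6:-→d7:-→d8:-→d9:-→d10:-→d11:-→d12:-→d13:-→d14:-→d15:-→d16:H6→d17:-→d18:-→d19:-→d20:H0→d21:-→d22:-→d23:-→d24:-→d25:-→d26:-→d27:-→d28:-→d29:-→d30:H3→d31:-→d32:H1  best=H1
  + 0.0.0.0/0 (H4) depth=0

== LOOKUPS ==
["H1","H4","H4","no-route","H1"]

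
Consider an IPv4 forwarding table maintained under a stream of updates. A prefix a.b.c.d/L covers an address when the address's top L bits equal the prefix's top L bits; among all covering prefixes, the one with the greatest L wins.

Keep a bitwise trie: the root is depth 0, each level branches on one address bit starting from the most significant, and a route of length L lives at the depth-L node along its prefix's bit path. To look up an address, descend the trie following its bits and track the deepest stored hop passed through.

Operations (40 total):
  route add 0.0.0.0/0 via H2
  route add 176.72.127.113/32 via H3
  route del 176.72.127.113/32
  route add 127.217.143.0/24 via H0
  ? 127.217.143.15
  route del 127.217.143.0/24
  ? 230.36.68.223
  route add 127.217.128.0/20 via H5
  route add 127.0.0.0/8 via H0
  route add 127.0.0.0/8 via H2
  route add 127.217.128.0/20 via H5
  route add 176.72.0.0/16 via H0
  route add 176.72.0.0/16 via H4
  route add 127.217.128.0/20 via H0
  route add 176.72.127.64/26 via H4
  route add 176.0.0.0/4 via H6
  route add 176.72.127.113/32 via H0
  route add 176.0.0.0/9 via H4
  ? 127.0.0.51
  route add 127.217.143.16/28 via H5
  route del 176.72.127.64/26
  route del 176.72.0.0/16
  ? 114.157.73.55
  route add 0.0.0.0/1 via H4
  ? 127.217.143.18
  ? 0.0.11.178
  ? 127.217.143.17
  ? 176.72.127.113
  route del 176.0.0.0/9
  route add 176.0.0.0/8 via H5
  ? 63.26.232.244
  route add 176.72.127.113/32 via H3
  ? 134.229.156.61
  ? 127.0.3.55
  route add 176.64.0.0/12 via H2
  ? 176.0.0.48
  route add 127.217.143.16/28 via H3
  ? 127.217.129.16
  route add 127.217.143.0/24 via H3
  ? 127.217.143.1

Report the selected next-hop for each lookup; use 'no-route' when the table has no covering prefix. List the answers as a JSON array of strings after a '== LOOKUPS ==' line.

Process each operation:
  + 0.0.0.0/0 (H2) depth=0
  + 176.72.127.113/32 (H3) depth=32
  del 176.72.127.113/32 (clear depth 32)
  + 127.217.143.0/24 (H0) depth=24
  lookup 127.217.143.15: bits 011111111101100110001111 walk d0:H2→d1:-→d2:-→d3:-→d4:-→d5:-→d6:-→d7:-→d8:-→d9:-→d10:-→d11:-→d12:-→d13:-→d14:-→d15:-→d16:-→d17:-→d18:-→d19:-→d20:-→d21:-→d22:-→d23:-→d24:H0 -> H0
  del 127.217.143.0/24 (clear depth 24)
  lookup 230.36.68.223: bits 1 walk d0:H2→d1:- -> H2
  + 127.217.128.0/20 (H5) depth=20
  + 127.0.0.0/8 (H0) depth=8
  + 127.0.0.0/8 (H2) depth=8
  + 127.217.128.0/20 (H5) depth=20
  + 176.72.0.0/16 (H0) depth=16
  + 176.72.0.0/16 (H4) depth=16
  + 127.217.128.0/20 (H0) depth=20
  + 176.72.127.64/26 (H4) depth=26
  + 176.0.0.0/4 (H6) depth=4
  + 176.72.127.113/32 (H0) depth=32
  + 176.0.0.0/9 (H4) depth=9
  lookup 127.0.0.51: bits 01111111 walk d0:H2→d1:-→d2:-→d3:-→d4:-→d5:-→d6:-→d7:-→d8:H2 -> H2
  + 127.217.143.16/28 (H5) depth=28
  del 176.72.127.64/26 (clear depth 26)
  del 176.72.0.0/16 (clear depth 16)
  lookup 114.157.73.55: bits 0111 walk d0:H2→d1:-→d2:-→d3:-→d4:- -> H2
  + 0.0.0.0/1 (H4) depth=1
  lookup 127.217.143.18: bits 0111111111011001100011110001 walk d0:H2→d1:H4→d2:-→d3:-→d4:-→d5:-→d6:-→d7:-→d8:H2→d9:-→d10:-→d11:-→d12:-→d13:-→d14:-→d15:-→d16:-→d17:-→d18:-→d19:-→d20:H0→d21:-→d22:-→d23:-→d24:-→d25:-→d26:-→d27:-→d28:H5 -> H5
  lookup 0.0.11.178: bits 0 walk d0:H2→d1:H4 -> H4
  lookup 127.217.143.17: bits 0111111111011001100011110001 walk d0:H2→d1:H4→d2:-→d3:-→d4:-→d5:-→d6:-→d7:-→d8:H2→d9:-→d10:-→d11:-→d12:-→d13:-→d14:-→d15:-→d16:-→d17:-→d18:-→d19:-→d20:H0→d21:-→d22:-→d23:-→d24:-→d25:-→d26:-→d27:-→d28:H5 -> H5
  lookup 176.72.127.113: bits 10110000010010000111111101110001 walk d0:H2→d1:-→d2:-→d3:-→d4:H6→d5:-→d6:-→d7:-→d8:-→d9:H4→d10:-→d11:-→d12:-→d13:-→d14:-→d15:-→d16:-→d17:-→d18:-→d19:-→d20:-→d21:-→d22:-→d23:-→d24:-→d25:-→d26:-→d27:-→d28:-→d29:-→d30:-→d31:-→d32:H0 -> H0
  del 176.0.0.0/9 (clear depth 9)
  + 176.0.0.0/8 (H5) depth=8
  lookup 63.26.232.244: bits 0 walk d0:H2→d1:H4 -> H4
  + 176.72.127.113/32 (H3) depth=32
  lookup 134.229.156.61: bits 10 walk d0:H2→d1:-→d2:- -> H2
  lookup 127.0.3.55: bits 01111111 walk d0:H2→d1:H4→d2:-→d3:-→d4:-→d5:-→d6:-→d7:-→d8:H2 -> H2
  + 176.64.0.0/12 (H2) depth=12
  lookup 176.0.0.48: bits 101100000 walk d0:H2→d1:-→d2:-→d3:-→d4:H6→d5:-→d6:-→d7:-→d8:H5→d9:- -> H5
  + 127.217.143.16/28 (H3) depth=28
  lookup 127.217.129.16: bits 01111111110110011000 walk d0:H2→d1:H4→d2:-→d3:-→d4:-→d5:-→d6:-→d7:-→d8:H2→d9:-→d10:-→d11:-→d12:-→d13:-→d14:-→d15:-→d16:-→d17:-→d18:-→d19:-→d20:H0 -> H0
  + 127.217.143.0/24 (H3) depth=24
  lookup 127.217.143.1: bits 011111111101100110001111000 walk d0:H2→d1:H4→d2:-→d3:-→d4:-→d5:-→d6:-→d7:-→d8:H2→d9:-→d10:-→d11:-→d12:-→d13:-→d14:-→d15:-→d16:-→d17:-→d18:-→d19:-→d20:H0→d21:-→d22:-→d23:-→d24:H3→d25:-→d26:-→d27:- -> H3

== LOOKUPS ==
["H0","H2","H2","H2","H5","H4","H5","H0","H4","H2","H2","H5","H0","H3"]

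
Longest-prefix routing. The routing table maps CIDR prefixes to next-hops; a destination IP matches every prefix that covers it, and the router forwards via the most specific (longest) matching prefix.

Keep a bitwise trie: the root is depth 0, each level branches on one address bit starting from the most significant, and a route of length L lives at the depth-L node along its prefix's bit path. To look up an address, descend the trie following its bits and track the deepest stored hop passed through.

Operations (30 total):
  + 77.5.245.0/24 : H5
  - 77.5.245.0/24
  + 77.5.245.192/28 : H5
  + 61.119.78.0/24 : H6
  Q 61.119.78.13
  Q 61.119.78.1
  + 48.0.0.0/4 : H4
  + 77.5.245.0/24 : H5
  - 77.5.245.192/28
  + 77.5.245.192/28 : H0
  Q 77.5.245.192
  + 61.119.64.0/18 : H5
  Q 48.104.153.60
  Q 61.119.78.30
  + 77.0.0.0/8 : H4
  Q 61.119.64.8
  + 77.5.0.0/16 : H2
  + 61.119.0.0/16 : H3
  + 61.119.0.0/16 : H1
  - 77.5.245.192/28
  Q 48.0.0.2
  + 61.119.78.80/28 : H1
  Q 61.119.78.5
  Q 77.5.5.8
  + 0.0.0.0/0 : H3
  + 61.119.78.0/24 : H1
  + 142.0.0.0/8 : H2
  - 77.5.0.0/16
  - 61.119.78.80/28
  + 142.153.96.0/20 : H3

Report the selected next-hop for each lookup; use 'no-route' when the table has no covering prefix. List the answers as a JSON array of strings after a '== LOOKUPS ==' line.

Apply in order:
  add 77.5.245.0/24 -> H5 at depth 24
  - 77.5.245.0/24 clear@24
  add 77.5.245.192/28 -> H5 at depth 28
  add 61.119.78.0/24 -> H6 at depth 24
  ? 61.119.78.13  path d0:-→d1:-→d2:-→d3:-→d4:-→d5:-→d6:-→d7:-→d8:-→d9:-→d10:-→d11:-→d12:-→d13:-→d14:-→d15:-→d16:-→d17:-→d18:-→d19:-→d20:-→d21:-→d22:-→d23:-→d24:H6  best=H6
  ? 61.119.78.1  path d0:-→d1:-→d2:-→d3:-→d4:-→d5:-→d6:-→d7:-→d8:-→d9:-→d10:-→d11:-→d12:-→d13:-→d14:-→d15:-→d16:-→d17:-→d18:-→d19:-→d20:-→d21:-→d22:-→d23:-→d24:H6  best=H6
  add 48.0.0.0/4 -> H4 at depth 4
  add 77.5.245.0/24 -> H5 at depth 24
  - 77.5.245.192/28 clear@28
  add 77.5.245.192/28 -> H0 at depth 28
  ? 77.5.245.192  path d0:-→d1:-→d2:-→d3:-→d4:-→d5:-→d6:-→d7:-→d8:-→d9:-→d10:-→d11:-→d12:-→d13:-→d14:-→d15:-→d16:-→d17:-→d18:-→d19:-→d20:-→d21:-→d22:-→d23:-→d24:H5→d25:-→d26:-→d27:-→d28:H0  best=H0
  add 61.119.64.0/18 -> H5 at depth 18
  ? 48.104.153.60  path d0:-→d1:-→d2:-→d3:-→d4:H4  best=H4
  ? 61.119.78.30  path d0:-→d1:-→d2:-→d3:-→d4:H4→d5:-→d6:-→d7:-→d8:-→d9:-→d10:-→d11:-→d12:-→d13:-→d14:-→d15:-→d16:-→d17:-→d18:H5→d19:-→d20:-→d21:-→d22:-→d23:-→d24:H6  best=H6
  add 77.0.0.0/8 -> H4 at depth 8
  ? 61.119.64.8  path d0:-→d1:-→d2:-→d3:-→d4:H4→d5:-→d6:-→d7:-→d8:-→d9:-→d10:-→d11:-→d12:-→d13:-→d14:-→d15:-→d16:-→d17:-→d18:H5→d19:-→d20:-  best=H5
  add 77.5.0.0/16 -> H2 at depth 16
  add 61.119.0.0/16 -> H3 at depth 16
  add 61.119.0.0/16 -> H1 at depth 16
  - 77.5.245.192/28 clear@28
  ? 48.0.0.2  path d0:-→d1:-→d2:-→d3:-→d4:H4  best=H4
  add 61.119.78.80/28 -> H1 at depth 28
  ? 61.119.78.5  path d0:-→d1:-→d2:-→d3:-→d4:H4→d5:-→d6:-→d7:-→d8:-→d9:-→d10:-→d11:-→d12:-→d13:-→d14:-→d15:-→d16:H1→d17:-→d18:H5→d19:-→d20:-→d21:-→d22:-→d23:-→d24:H6→d25:-  best=H6
  ? 77.5.5.8  path d0:-→d1:-→d2:-→d3:-→d4:-→d5:-→d6:-→d7:-→d8:H4→d9:-→d10:-→d11:-→d12:-→d13:-→d14:-→d15:-→d16:H2  best=H2
  add 0.0.0.0/0 -> H3 at depth 0
  add 61.119.78.0/24 -> H1 at depth 24
  add 142.0.0.0/8 -> H2 at depth 8
  - 77.5.0.0/16 clear@16
  - 61.119.78.80/28 clear@28
  add 142.153.96.0/20 -> H3 at depth 20

== LOOKUPS ==
["H6","H6","H0","H4","H6","H5","H4","H6","H2"]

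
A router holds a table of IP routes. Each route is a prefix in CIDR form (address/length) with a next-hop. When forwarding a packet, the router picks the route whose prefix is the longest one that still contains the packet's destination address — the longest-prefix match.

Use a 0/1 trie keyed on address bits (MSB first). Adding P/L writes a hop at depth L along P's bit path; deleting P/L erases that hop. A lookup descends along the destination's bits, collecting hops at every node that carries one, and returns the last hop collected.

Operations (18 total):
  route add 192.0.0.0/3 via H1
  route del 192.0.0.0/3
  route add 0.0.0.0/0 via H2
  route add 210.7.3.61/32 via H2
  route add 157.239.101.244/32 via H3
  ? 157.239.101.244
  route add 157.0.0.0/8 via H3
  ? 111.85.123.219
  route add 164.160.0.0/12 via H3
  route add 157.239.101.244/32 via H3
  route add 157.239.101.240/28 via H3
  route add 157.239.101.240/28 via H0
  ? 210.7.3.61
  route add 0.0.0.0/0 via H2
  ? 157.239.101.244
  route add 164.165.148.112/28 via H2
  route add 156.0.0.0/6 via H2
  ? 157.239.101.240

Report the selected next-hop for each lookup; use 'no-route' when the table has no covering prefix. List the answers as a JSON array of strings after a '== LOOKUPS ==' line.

Trace:
  add 192.0.0.0/3 -> H1 at depth 3
  del 192.0.0.0/3 (clear depth 3)
  add 0.0.0.0/0 -> H2 at depth 0
  add 210.7.3.61/32 -> H2 at depth 32
  add 157.239.101.244/32 -> H3 at depth 32
  Q 157.239.101.244: descend 10011101111011110110010111110100 ; hops seen [H2,H3] ; pick H3
  add 157.0.0.0/8 -> H3 at depth 8
  Q 111.85.123.219: descend ε ; hops seen [H2] ; pick H2
  add 164.160.0.0/12 -> H3 at depth 12
  add 157.239.101.244/32 -> H3 at depth 32
  add 157.239.101.240/28 -> H3 at depth 28
  add 157.239.101.240/28 -> H0 at depth 28
  Q 210.7.3.61: descend 11010010000001110000001100111101 ; hops seen [H2,H2] ; pick H2
  add 0.0.0.0/0 -> H2 at depth 0
  Q 157.239.101.244: descend 10011101111011110110010111110100 ; hops seen [H2,H3,H0,H3] ; pick H3
  add 164.165.148.112/28 -> H2 at depth 28
  add 156.0.0.0/6 -> H2 at depth 6
  Q 157.239.101.240: descend 10011101111011110110010111110 ; hops seen [H2,H2,H3,H0] ; pick H0

== LOOKUPS ==
["H3","H2","H2","H3","H0"]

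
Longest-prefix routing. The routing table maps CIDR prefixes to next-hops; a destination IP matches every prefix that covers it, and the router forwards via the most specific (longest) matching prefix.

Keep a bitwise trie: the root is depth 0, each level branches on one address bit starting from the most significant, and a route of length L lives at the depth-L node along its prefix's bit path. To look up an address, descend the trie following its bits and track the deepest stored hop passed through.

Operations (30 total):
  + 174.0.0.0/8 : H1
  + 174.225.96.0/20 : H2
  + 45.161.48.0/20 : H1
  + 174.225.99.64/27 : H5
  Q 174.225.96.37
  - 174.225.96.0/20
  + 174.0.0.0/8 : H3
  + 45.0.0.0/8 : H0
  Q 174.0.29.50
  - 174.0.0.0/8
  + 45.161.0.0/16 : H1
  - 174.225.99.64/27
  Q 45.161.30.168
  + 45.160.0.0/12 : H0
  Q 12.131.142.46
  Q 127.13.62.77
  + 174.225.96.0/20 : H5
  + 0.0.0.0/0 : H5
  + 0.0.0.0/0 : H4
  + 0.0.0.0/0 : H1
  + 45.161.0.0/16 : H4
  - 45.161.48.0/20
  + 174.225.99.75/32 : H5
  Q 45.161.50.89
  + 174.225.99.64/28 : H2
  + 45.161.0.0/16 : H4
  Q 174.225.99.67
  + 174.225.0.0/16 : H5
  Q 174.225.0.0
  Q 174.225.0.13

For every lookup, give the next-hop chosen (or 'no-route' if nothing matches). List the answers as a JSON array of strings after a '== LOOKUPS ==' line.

Trace:
  + 174.0.0.0/8 (H1) depth=8
  + 174.225.96.0/20 (H2) depth=20
  + 45.161.48.0/20 (H1) depth=20
  + 174.225.99.64/27 (H5) depth=27
  Q 174.225.96.37: descend 1010111011100001011000 ; hops seen [H1,H2] ; pick H2
  del 174.225.96.0/20 (clear depth 20)
  + 174.0.0.0/8 (H3) depth=8
  + 45.0.0.0/8 (H0) depth=8
  Q 174.0.29.50: descend 10101110 ; hops seen [H3] ; pick H3
  del 174.0.0.0/8 (clear depth 8)
  + 45.161.0.0/16 (H1) depth=16
  del 174.225.99.64/27 (clear depth 27)
  Q 45.161.30.168: descend 001011011010000100 ; hops seen [H0,H1] ; pick H1
  + 45.160.0.0/12 (H0) depth=12
  Q 12.131.142.46: descend 00 ; hops seen [∅] ; pick no-route
  Q 127.13.62.77: descend 0 ; hops seen [∅] ; pick no-route
  + 174.225.96.0/20 (H5) depth=20
  + 0.0.0.0/0 (H5) depth=0
  + 0.0.0.0/0 (H4) depth=0
  + 0.0.0.0/0 (H1) depth=0
  + 45.161.0.0/16 (H4) depth=16
  del 45.161.48.0/20 (clear depth 20)
  + 174.225.99.75/32 (H5) depth=32
  Q 45.161.50.89: descend 00101101101000010011 ; hops seen [H1,H0,H0,H4] ; pick H4
  + 174.225.99.64/28 (H2) depth=28
  + 45.161.0.0/16 (H4) depth=16
  Q 174.225.99.67: descend 1010111011100001011000110100 ; hops seen [H1,H5,H2] ; pick H2
  + 174.225.0.0/16 (H5) depth=16
  Q 174.225.0.0: descend 10101110111000010 ; hops seen [H1,H5] ; pick H5
  Q 174.225.0.13: descend 10101110111000010 ; hops seen [H1,H5] ; pick H5

== LOOKUPS ==
["H2","H3","H1","no-route","no-route","H4","H2","H5","H5"]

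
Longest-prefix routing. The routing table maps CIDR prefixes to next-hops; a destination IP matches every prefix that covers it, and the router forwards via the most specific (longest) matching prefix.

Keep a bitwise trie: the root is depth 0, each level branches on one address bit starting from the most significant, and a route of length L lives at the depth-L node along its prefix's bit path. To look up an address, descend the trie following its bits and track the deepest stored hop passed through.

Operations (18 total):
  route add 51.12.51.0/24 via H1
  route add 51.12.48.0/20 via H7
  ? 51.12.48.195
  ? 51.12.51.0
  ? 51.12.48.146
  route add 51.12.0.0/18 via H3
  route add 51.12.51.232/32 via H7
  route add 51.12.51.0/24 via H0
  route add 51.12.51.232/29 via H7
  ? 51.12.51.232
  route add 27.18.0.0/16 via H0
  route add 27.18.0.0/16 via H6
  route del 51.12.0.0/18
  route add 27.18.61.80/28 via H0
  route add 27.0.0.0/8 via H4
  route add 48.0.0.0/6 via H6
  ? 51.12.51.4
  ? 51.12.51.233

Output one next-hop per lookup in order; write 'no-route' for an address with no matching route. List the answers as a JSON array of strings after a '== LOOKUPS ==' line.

Process each operation:
  add 51.12.51.0/24 -> H1 at depth 24
  add 51.12.48.0/20 -> H7 at depth 20
  ? 51.12.48.195  path d0:-→d1:-→d2:-→d3:-→d4:-→d5:-→d6:-→d7:-→d8:-→d9:-→d10:-→d11:-→d12:-→d13:-→d14:-→d15:-→d16:-→d17:-→d18:-→d19:-→d20:H7→d21:-→d22:-  best=H7
  ? 51.12.51.0  path d0:-→d1:-→d2:-→d3:-→d4:-→d5:-→d6:-→d7:-→d8:-→d9:-→d10:-→d11:-→d12:-→d13:-→d14:-→d15:-→d16:-→d17:-→d18:-→d19:-→d20:H7→d21:-→d22:-→d23:-→d24:H1  best=H1
  ? 51.12.48.146  path d0:-→d1:-→d2:-→d3:-→d4:-→d5:-→d6:-→d7:-→d8:-→d9:-→d10:-→d11:-→d12:-→d13:-→d14:-→d15:-→d16:-→d17:-→d18:-→d19:-→d20:H7→d21:-→d22:-  best=H7
  add 51.12.0.0/18 -> H3 at depth 18
  add 51.12.51.232/32 -> H7 at depth 32
  add 51.12.51.0/24 -> H0 at depth 24
  add 51.12.51.232/29 -> H7 at depth 29
  ? 51.12.51.232  path d0:-→d1:-→d2:-→d3:-→d4:-→d5:-→d6:-→d7:-→d8:-→d9:-→d10:-→d11:-→d12:-→d13:-→d14:-→d15:-→d16:-→d17:-→d18:H3→d19:-→d20:H7→d21:-→d22:-→d23:-→d24:H0→d25:-→d26:-→d27:-→d28:-→d29:H7→d30:-→d31:-→d32:H7  best=H7
  add 27.18.0.0/16 -> H0 at depth 16
  add 27.18.0.0/16 -> H6 at depth 16
  - 51.12.0.0/18 clear@18
  add 27.18.61.80/28 -> H0 at depth 28
  add 27.0.0.0/8 -> H4 at depth 8
  add 48.0.0.0/6 -> H6 at depth 6
  ? 51.12.51.4  path d0:-→d1:-→d2:-→d3:-→d4:-→d5:-→d6:H6→d7:-→d8:-→d9:-→d10:-→d11:-→d12:-→d13:-→d14:-→d15:-→d16:-→d17:-→d18:-→d19:-→d20:H7→d21:-→d22:-→d23:-→d24:H0  best=H0
  ? 51.12.51.233  path d0:-→d1:-→d2:-→d3:-→d4:-→d5:-→d6:H6→d7:-→d8:-→d9:-→d10:-→d11:-→d12:-→d13:-→d14:-→d15:-→d16:-→d17:-→d18:-→d19:-→d20:H7→d21:-→d22:-→d23:-→d24:H0→d25:-→d26:-→d27:-→d28:-→d29:H7→d30:-→d31:-  best=H7

== LOOKUPS ==
["H7","H1","H7","H7","H0","H7"]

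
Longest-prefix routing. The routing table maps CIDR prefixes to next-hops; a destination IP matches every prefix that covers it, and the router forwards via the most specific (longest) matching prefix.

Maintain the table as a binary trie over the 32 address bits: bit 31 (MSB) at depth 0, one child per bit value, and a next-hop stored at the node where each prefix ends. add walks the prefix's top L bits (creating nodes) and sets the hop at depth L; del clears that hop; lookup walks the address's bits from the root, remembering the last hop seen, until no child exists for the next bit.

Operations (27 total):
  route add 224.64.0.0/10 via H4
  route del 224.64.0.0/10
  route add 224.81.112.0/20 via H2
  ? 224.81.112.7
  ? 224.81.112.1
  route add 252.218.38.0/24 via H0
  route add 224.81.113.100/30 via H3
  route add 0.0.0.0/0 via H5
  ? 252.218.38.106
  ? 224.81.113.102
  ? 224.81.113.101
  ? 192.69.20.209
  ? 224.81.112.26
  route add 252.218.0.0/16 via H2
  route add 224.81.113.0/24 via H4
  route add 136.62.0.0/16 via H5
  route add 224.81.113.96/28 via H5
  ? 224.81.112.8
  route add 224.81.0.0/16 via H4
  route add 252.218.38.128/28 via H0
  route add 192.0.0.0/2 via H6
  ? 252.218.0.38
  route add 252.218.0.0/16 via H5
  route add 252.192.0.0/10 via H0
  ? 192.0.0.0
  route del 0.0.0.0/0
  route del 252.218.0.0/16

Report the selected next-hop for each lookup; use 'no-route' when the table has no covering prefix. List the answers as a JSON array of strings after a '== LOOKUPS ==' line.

Process each operation:
  add 224.64.0.0/10 -> H4 at depth 10
  del 224.64.0.0/10 (clear depth 10)
  add 224.81.112.0/20 -> H2 at depth 20
  Q 224.81.112.7: descend 11100000010100010111 ; hops seen [H2] ; pick H2
  Q 224.81.112.1: descend 11100000010100010111 ; hops seen [H2] ; pick H2
  add 252.218.38.0/24 -> H0 at depth 24
  add 224.81.113.100/30 -> H3 at depth 30
  add 0.0.0.0/0 -> H5 at depth 0
  Q 252.218.38.106: descend 111111001101101000100110 ; hops seen [H5,H0] ; pick H0
  Q 224.81.113.102: descend 111000000101000101110001011001 ; hops seen [H5,H2,H3] ; pick H3
  Q 224.81.113.101: descend 111000000101000101110001011001 ; hops seen [H5,H2,H3] ; pick H3
  Q 192.69.20.209: descend 11 ; hops seen [H5] ; pick H5
  Q 224.81.112.26: descend 11100000010100010111000 ; hops seen [H5,H2] ; pick H2
  add 252.218.0.0/16 -> H2 at depth 16
  add 224.81.113.0/24 -> H4 at depth 24
  add 136.62.0.0/16 -> H5 at depth 16
  add 224.81.113.96/28 -> H5 at depth 28
  Q 224.81.112.8: descend 11100000010100010111000 ; hops seen [H5,H2] ; pick H2
  add 224.81.0.0/16 -> H4 at depth 16
  add 252.218.38.128/28 -> H0 at depth 28
  add 192.0.0.0/2 -> H6 at depth 2
  Q 252.218.0.38: descend 111111001101101000 ; hops seen [H5,H6,H2] ; pick H2
  add 252.218.0.0/16 -> H5 at depth 16
  add 252.192.0.0/10 -> H0 at depth 10
  Q 192.0.0.0: descend 11 ; hops seen [H5,H6] ; pick H6
  del 0.0.0.0/0 (clear depth 0)
  del 252.218.0.0/16 (clear depth 16)

== LOOKUPS ==
["H2","H2","H0","H3","H3","H5","H2","H2","H2","H6"]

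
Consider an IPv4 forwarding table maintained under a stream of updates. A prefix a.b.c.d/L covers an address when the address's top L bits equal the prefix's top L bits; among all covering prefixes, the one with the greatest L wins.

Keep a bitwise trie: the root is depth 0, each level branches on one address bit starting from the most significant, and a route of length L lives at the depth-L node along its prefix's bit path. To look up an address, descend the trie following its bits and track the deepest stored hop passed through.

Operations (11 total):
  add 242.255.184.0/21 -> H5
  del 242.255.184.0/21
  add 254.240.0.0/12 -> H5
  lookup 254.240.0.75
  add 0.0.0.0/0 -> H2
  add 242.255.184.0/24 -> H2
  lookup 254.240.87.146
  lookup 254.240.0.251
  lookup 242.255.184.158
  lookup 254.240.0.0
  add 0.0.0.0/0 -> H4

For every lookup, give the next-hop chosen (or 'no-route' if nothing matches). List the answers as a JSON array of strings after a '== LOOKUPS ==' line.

Apply in order:
  + 242.255.184.0/21 (H5) depth=21
  del 242.255.184.0/21 (clear depth 21)
  + 254.240.0.0/12 (H5) depth=12
  Q 254.240.0.75: descend 111111101111 ; hops seen [H5] ; pick H5
  + 0.0.0.0/0 (H2) depth=0
  + 242.255.184.0/24 (H2) depth=24
  Q 254.240.87.146: descend 111111101111 ; hops seen [H2,H5] ; pick H5
  Q 254.240.0.251: descend 111111101111 ; hops seen [H2,H5] ; pick H5
  Q 242.255.184.158: descend 111100101111111110111000 ; hops seen [H2,H2] ; pick H2
  Q 254.240.0.0: descend 111111101111 ; hops seen [H2,H5] ; pick H5
  + 0.0.0.0/0 (H4) depth=0

== LOOKUPS ==
["H5","H5","H5","H2","H5"]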